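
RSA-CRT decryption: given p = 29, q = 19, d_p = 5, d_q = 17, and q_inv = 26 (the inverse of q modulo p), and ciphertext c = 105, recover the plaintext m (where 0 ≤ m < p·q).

363

m₁ = c^(d_p) mod p: c ≡ 18 (mod 29), and 18^5 mod 29 = 15.
m₂ = c^(d_q) mod q: c ≡ 10 (mod 19), and 10^17 mod 19 = 2.
h = q_inv·(m₁ − m₂) mod p = 26·(15 − 2) mod 29 = 19.
m = m₂ + h·q = 2 + 19·19 = 363.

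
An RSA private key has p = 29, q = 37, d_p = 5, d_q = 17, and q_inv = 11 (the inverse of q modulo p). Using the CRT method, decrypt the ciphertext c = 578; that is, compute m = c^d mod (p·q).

m₁ = c^(d_p) mod p: c ≡ 27 (mod 29), and 27^5 mod 29 = 26.
m₂ = c^(d_q) mod q: c ≡ 23 (mod 37), and 23^17 mod 37 = 8.
h = q_inv·(m₁ − m₂) mod p = 11·(26 − 8) mod 29 = 24.
m = m₂ + h·q = 8 + 24·37 = 896.

896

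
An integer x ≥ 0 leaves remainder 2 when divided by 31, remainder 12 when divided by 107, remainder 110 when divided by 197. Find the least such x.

78122

The moduli are pairwise coprime; N = 31·107·197 = 653449.
N/31 = 21079; 21079 ≡ 30 (mod 31); 30·30 ≡ 1, so inverse 30.
N/107 = 6107; 6107 ≡ 8 (mod 107); 8·67 ≡ 1, so inverse 67.
N/197 = 3317; 3317 ≡ 165 (mod 197); 165·80 ≡ 1, so inverse 80.
x ≡ 2·21079·30 + 12·6107·67 + 110·3317·80 = 35364368.
35364368 mod 653449 = 78122.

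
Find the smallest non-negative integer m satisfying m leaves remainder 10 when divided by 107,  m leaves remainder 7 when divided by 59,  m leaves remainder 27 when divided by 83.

The moduli are pairwise coprime; N = 107·59·83 = 523979.
N/107 = 4897; 4897 ≡ 82 (mod 107); 82·77 ≡ 1, so inverse 77.
N/59 = 8881; 8881 ≡ 31 (mod 59); 31·40 ≡ 1, so inverse 40.
N/83 = 6313; 6313 ≡ 5 (mod 83); 5·50 ≡ 1, so inverse 50.
m ≡ 10·4897·77 + 7·8881·40 + 27·6313·50 = 14779920.
14779920 mod 523979 = 108508.

108508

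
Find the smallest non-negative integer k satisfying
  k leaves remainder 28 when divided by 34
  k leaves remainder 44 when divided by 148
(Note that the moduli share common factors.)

1524

gcd(34, 148) = 2 and 2 | (44 − 28), so the pair is consistent; merging gives k ≡ 1524 (mod 2516), where 2516 = lcm(34, 148).
The solution is unique modulo lcm(34, 148) = 2516.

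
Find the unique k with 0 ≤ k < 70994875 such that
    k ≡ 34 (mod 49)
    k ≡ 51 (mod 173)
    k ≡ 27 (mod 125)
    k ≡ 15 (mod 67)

The moduli are pairwise coprime; N = 49·173·125·67 = 70994875.
N/49 = 1448875; 1448875 ≡ 43 (mod 49); 43·8 ≡ 1, so inverse 8.
N/173 = 410375; 410375 ≡ 19 (mod 173); 19·82 ≡ 1, so inverse 82.
N/125 = 567959; 567959 ≡ 84 (mod 125); 84·64 ≡ 1, so inverse 64.
N/67 = 1059625; 1059625 ≡ 20 (mod 67); 20·57 ≡ 1, so inverse 57.
k ≡ 34·1448875·8 + 51·410375·82 + 27·567959·64 + 15·1059625·57 = 3997694777.
3997694777 mod 70994875 = 21981777.

21981777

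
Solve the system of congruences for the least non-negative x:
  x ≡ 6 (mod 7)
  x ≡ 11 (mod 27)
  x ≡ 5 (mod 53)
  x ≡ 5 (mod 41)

208613

The moduli are pairwise coprime; N = 7·27·53·41 = 410697.
N/7 = 58671; 58671 ≡ 4 (mod 7); 4·2 ≡ 1, so inverse 2.
N/27 = 15211; 15211 ≡ 10 (mod 27); 10·19 ≡ 1, so inverse 19.
N/53 = 7749; 7749 ≡ 11 (mod 53); 11·29 ≡ 1, so inverse 29.
N/41 = 10017; 10017 ≡ 13 (mod 41); 13·19 ≡ 1, so inverse 19.
x ≡ 6·58671·2 + 11·15211·19 + 5·7749·29 + 5·10017·19 = 5958371.
5958371 mod 410697 = 208613.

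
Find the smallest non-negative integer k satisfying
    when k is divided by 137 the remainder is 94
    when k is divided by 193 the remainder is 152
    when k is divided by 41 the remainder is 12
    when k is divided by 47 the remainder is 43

50642966

From k ≡ 94 (mod 137) write k = 94 + 137t. Substituting into k ≡ 152 (mod 193) gives 137t ≡ 58 (mod 193), and since 137⁻¹ ≡ 31 (mod 193), t ≡ 61. Hence k ≡ 94 + 137·61 = 8451 (mod 26441).
From k ≡ 8451 (mod 26441) write k = 8451 + 26441t. Substituting into k ≡ 12 (mod 41) gives 26441t ≡ 7 (mod 41), and since 37⁻¹ ≡ 10 (mod 41), t ≡ 29. Hence k ≡ 8451 + 26441·29 = 775240 (mod 1084081).
From k ≡ 775240 (mod 1084081) write k = 775240 + 1084081t. Substituting into k ≡ 43 (mod 47) gives 1084081t ≡ 21 (mod 47), and since 26⁻¹ ≡ 38 (mod 47), t ≡ 46. Hence k ≡ 775240 + 1084081·46 = 50642966 (mod 50951807).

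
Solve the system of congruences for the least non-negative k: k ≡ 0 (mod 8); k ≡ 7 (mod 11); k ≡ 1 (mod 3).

40

The moduli are pairwise coprime; N = 8·11·3 = 264.
N/8 = 33; 33 ≡ 1 (mod 8), inverse 1.
N/11 = 24; 24 ≡ 2 (mod 11); 2·6 ≡ 1, so inverse 6.
N/3 = 88; 88 ≡ 1 (mod 3), inverse 1.
k ≡ 0·33·1 + 7·24·6 + 1·88·1 = 1096.
1096 mod 264 = 40.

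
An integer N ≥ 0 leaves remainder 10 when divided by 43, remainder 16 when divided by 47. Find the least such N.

From N ≡ 10 (mod 43) write N = 10 + 43t. Substituting into N ≡ 16 (mod 47) gives 43t ≡ 6 (mod 47), and since 43⁻¹ ≡ 35 (mod 47), t ≡ 22. Hence N ≡ 10 + 43·22 = 956 (mod 2021).

956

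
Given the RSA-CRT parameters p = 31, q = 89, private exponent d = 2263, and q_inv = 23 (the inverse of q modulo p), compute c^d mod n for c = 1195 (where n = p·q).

d_p = d mod (p−1) = 2263 mod 30 = 13; d_q = d mod (q−1) = 63.
m₁ = c^(d_p) mod p: c ≡ 17 (mod 31), and 17^13 mod 31 = 3.
m₂ = c^(d_q) mod q: c ≡ 38 (mod 89), and 38^63 mod 89 = 86.
h = q_inv·(m₁ − m₂) mod p = 23·(3 − 86) mod 31 = 13.
m = m₂ + h·q = 86 + 13·89 = 1243.

1243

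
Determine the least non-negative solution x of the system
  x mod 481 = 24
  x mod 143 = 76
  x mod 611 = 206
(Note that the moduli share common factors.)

116907

gcd(481, 143) = 13 and 13 | (76 − 24), so the pair is consistent; merging gives x ≡ 505 (mod 5291), where 5291 = lcm(481, 143).
gcd(5291, 611) = 13 and 13 | (206 − 505), so the pair is consistent; merging gives x ≡ 116907 (mod 248677), where 248677 = lcm(5291, 611).
The solution is unique modulo lcm(481, 143, 611) = 248677.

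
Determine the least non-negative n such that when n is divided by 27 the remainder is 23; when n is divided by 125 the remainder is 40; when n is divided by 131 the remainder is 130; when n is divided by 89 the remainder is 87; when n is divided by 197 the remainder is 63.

5416193165

The moduli are pairwise coprime; M = 27·125·131·89·197 = 7751777625.
M/27 = 287102875; 287102875 ≡ 22 (mod 27); 22·16 ≡ 1, so inverse 16.
M/125 = 62014221; 62014221 ≡ 96 (mod 125); 96·56 ≡ 1, so inverse 56.
M/131 = 59173875; 59173875 ≡ 127 (mod 131); 127·98 ≡ 1, so inverse 98.
M/89 = 87098625; 87098625 ≡ 21 (mod 89); 21·17 ≡ 1, so inverse 17.
M/197 = 39349125; 39349125 ≡ 148 (mod 197); 148·4 ≡ 1, so inverse 4.
n ≡ 23·287102875·16 + 40·62014221·56 + 130·59173875·98 + 87·87098625·17 + 63·39349125·4 = 1137175726415.
1137175726415 mod 7751777625 = 5416193165.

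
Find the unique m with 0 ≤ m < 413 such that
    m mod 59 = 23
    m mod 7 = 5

From m ≡ 23 (mod 59) write m = 23 + 59t. Substituting into m ≡ 5 (mod 7) gives 59t ≡ 3 (mod 7), and since 3⁻¹ ≡ 5 (mod 7), t ≡ 1. Hence m ≡ 23 + 59·1 = 82 (mod 413).

82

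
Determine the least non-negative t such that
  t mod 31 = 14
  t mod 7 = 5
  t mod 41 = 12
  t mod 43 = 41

358188

From t ≡ 14 (mod 31) write t = 14 + 31s. Substituting into t ≡ 5 (mod 7) gives 31s ≡ 5 (mod 7), and since 3⁻¹ ≡ 5 (mod 7), s ≡ 4. Hence t ≡ 14 + 31·4 = 138 (mod 217).
From t ≡ 138 (mod 217) write t = 138 + 217s. Substituting into t ≡ 12 (mod 41) gives 217s ≡ 38 (mod 41), and since 12⁻¹ ≡ 24 (mod 41), s ≡ 10. Hence t ≡ 138 + 217·10 = 2308 (mod 8897).
From t ≡ 2308 (mod 8897) write t = 2308 + 8897s. Substituting into t ≡ 41 (mod 43) gives 8897s ≡ 12 (mod 43), and since 39⁻¹ ≡ 32 (mod 43), s ≡ 40. Hence t ≡ 2308 + 8897·40 = 358188 (mod 382571).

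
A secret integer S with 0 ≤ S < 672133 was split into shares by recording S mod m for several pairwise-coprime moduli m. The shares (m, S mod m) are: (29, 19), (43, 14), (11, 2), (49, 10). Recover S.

From S ≡ 19 (mod 29) write S = 19 + 29t. Substituting into S ≡ 14 (mod 43) gives 29t ≡ 38 (mod 43), and since 29⁻¹ ≡ 3 (mod 43), t ≡ 28. Hence S ≡ 19 + 29·28 = 831 (mod 1247).
From S ≡ 831 (mod 1247) write S = 831 + 1247t. Substituting into S ≡ 2 (mod 11) gives 1247t ≡ 7 (mod 11), and since 4⁻¹ ≡ 3 (mod 11), t ≡ 10. Hence S ≡ 831 + 1247·10 = 13301 (mod 13717).
From S ≡ 13301 (mod 13717) write S = 13301 + 13717t. Substituting into S ≡ 10 (mod 49) gives 13717t ≡ 37 (mod 49), and since 46⁻¹ ≡ 16 (mod 49), t ≡ 4. Hence S ≡ 13301 + 13717·4 = 68169 (mod 672133).

68169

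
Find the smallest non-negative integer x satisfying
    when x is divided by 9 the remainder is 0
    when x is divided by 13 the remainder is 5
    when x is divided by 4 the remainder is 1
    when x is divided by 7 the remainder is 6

The moduli are pairwise coprime; N = 9·13·4·7 = 3276.
N/9 = 364; 364 ≡ 4 (mod 9); 4·7 ≡ 1, so inverse 7.
N/13 = 252; 252 ≡ 5 (mod 13); 5·8 ≡ 1, so inverse 8.
N/4 = 819; 819 ≡ 3 (mod 4); 3·3 ≡ 1, so inverse 3.
N/7 = 468; 468 ≡ 6 (mod 7); 6·6 ≡ 1, so inverse 6.
x ≡ 0·364·7 + 5·252·8 + 1·819·3 + 6·468·6 = 29385.
29385 mod 3276 = 3177.

3177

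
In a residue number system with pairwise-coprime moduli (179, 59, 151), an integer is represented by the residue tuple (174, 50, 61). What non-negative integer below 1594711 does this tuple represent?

210857

The moduli are pairwise coprime; N = 179·59·151 = 1594711.
N/179 = 8909; 8909 ≡ 138 (mod 179); 138·48 ≡ 1, so inverse 48.
N/59 = 27029; 27029 ≡ 7 (mod 59); 7·17 ≡ 1, so inverse 17.
N/151 = 10561; 10561 ≡ 142 (mod 151); 142·67 ≡ 1, so inverse 67.
x ≡ 174·8909·48 + 50·27029·17 + 61·10561·67 = 140545425.
140545425 mod 1594711 = 210857.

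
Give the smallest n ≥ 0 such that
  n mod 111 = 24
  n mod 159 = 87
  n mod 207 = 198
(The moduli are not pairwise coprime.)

164970

gcd(111, 159) = 3 and 3 | (87 − 24), so the pair is consistent; merging gives n ≡ 246 (mod 5883), where 5883 = lcm(111, 159).
gcd(5883, 207) = 3 and 3 | (198 − 246), so the pair is consistent; merging gives n ≡ 164970 (mod 405927), where 405927 = lcm(5883, 207).
The solution is unique modulo lcm(111, 159, 207) = 405927.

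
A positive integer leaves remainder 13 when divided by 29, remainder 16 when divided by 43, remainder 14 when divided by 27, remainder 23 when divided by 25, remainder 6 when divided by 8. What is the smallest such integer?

From n ≡ 13 (mod 29) write n = 13 + 29t. Substituting into n ≡ 16 (mod 43) gives 29t ≡ 3 (mod 43), and since 29⁻¹ ≡ 3 (mod 43), t ≡ 9. Hence n ≡ 13 + 29·9 = 274 (mod 1247).
From n ≡ 274 (mod 1247) write n = 274 + 1247t. Substituting into n ≡ 14 (mod 27) gives 1247t ≡ 10 (mod 27), and since 5⁻¹ ≡ 11 (mod 27), t ≡ 2. Hence n ≡ 274 + 1247·2 = 2768 (mod 33669).
From n ≡ 2768 (mod 33669) write n = 2768 + 33669t. Substituting into n ≡ 23 (mod 25) gives 33669t ≡ 5 (mod 25), and since 19⁻¹ ≡ 4 (mod 25), t ≡ 20. Hence n ≡ 2768 + 33669·20 = 676148 (mod 841725).
From n ≡ 676148 (mod 841725) write n = 676148 + 841725t. Substituting into n ≡ 6 (mod 8) gives 841725t ≡ 2 (mod 8), and since 5⁻¹ ≡ 5 (mod 8), t ≡ 2. Hence n ≡ 676148 + 841725·2 = 2359598 (mod 6733800).

2359598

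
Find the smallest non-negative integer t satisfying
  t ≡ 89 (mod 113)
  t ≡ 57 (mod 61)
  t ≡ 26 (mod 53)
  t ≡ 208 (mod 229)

Combine the congruences pairwise.
From t ≡ 89 (mod 113) write t = 89 + 113s. Substituting into t ≡ 57 (mod 61) gives 113s ≡ 29 (mod 61), and since 52⁻¹ ≡ 27 (mod 61), s ≡ 51. Hence t ≡ 89 + 113·51 = 5852 (mod 6893).
From t ≡ 5852 (mod 6893) write t = 5852 + 6893s. Substituting into t ≡ 26 (mod 53) gives 6893s ≡ 4 (mod 53), and since 3⁻¹ ≡ 18 (mod 53), s ≡ 19. Hence t ≡ 5852 + 6893·19 = 136819 (mod 365329).
From t ≡ 136819 (mod 365329) write t = 136819 + 365329s. Substituting into t ≡ 208 (mod 229) gives 365329s ≡ 102 (mod 229), and since 74⁻¹ ≡ 65 (mod 229), s ≡ 218. Hence t ≡ 136819 + 365329·218 = 79778541 (mod 83660341).

79778541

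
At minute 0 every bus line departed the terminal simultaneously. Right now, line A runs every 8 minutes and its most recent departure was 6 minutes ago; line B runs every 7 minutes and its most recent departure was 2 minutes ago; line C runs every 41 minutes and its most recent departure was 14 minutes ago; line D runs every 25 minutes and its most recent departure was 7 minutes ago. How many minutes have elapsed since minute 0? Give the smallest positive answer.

From t ≡ 6 (mod 8) write t = 6 + 8s. Substituting into t ≡ 2 (mod 7) gives 8s ≡ 3 (mod 7), and since 1⁻¹ ≡ 1 (mod 7), s ≡ 3. Hence t ≡ 6 + 8·3 = 30 (mod 56).
From t ≡ 30 (mod 56) write t = 30 + 56s. Substituting into t ≡ 14 (mod 41) gives 56s ≡ 25 (mod 41), and since 15⁻¹ ≡ 11 (mod 41), s ≡ 29. Hence t ≡ 30 + 56·29 = 1654 (mod 2296).
From t ≡ 1654 (mod 2296) write t = 1654 + 2296s. Substituting into t ≡ 7 (mod 25) gives 2296s ≡ 3 (mod 25), and since 21⁻¹ ≡ 6 (mod 25), s ≡ 18. Hence t ≡ 1654 + 2296·18 = 42982 (mod 57400).

42982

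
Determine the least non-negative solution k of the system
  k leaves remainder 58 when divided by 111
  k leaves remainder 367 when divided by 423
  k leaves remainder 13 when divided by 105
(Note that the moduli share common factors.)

24478

Combine the congruences pairwise.
gcd(111, 423) = 3 and 3 | (367 − 58), so the pair is consistent; merging gives k ≡ 8827 (mod 15651), where 15651 = lcm(111, 423).
gcd(15651, 105) = 3 and 3 | (13 − 8827), so the pair is consistent; merging gives k ≡ 24478 (mod 547785), where 547785 = lcm(15651, 105).
The solution is unique modulo lcm(111, 423, 105) = 547785.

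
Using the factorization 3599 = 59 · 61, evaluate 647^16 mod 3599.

Mod 59: 647 ≡ 57; 57^16 ≡ 46 (mod 59).
Mod 61: 647 ≡ 37; 37^16 ≡ 20 (mod 61).
Combine by CRT: x ≡ 46 (mod 59), x ≡ 20 (mod 61) ⇒ x ≡ 813 (mod 3599).

813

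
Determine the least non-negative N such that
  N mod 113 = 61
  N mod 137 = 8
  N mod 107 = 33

From N ≡ 61 (mod 113) write N = 61 + 113t. Substituting into N ≡ 8 (mod 137) gives 113t ≡ 84 (mod 137), and since 113⁻¹ ≡ 97 (mod 137), t ≡ 65. Hence N ≡ 61 + 113·65 = 7406 (mod 15481).
From N ≡ 7406 (mod 15481) write N = 7406 + 15481t. Substituting into N ≡ 33 (mod 107) gives 15481t ≡ 10 (mod 107), and since 73⁻¹ ≡ 22 (mod 107), t ≡ 6. Hence N ≡ 7406 + 15481·6 = 100292 (mod 1656467).

100292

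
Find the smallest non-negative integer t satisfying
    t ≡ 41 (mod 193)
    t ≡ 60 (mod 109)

From t ≡ 41 (mod 193) write t = 41 + 193s. Substituting into t ≡ 60 (mod 109) gives 193s ≡ 19 (mod 109), and since 84⁻¹ ≡ 61 (mod 109), s ≡ 69. Hence t ≡ 41 + 193·69 = 13358 (mod 21037).

13358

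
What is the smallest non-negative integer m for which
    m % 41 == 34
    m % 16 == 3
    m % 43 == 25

24019

From m ≡ 34 (mod 41) write m = 34 + 41t. Substituting into m ≡ 3 (mod 16) gives 41t ≡ 1 (mod 16), and since 9⁻¹ ≡ 9 (mod 16), t ≡ 9. Hence m ≡ 34 + 41·9 = 403 (mod 656).
From m ≡ 403 (mod 656) write m = 403 + 656t. Substituting into m ≡ 25 (mod 43) gives 656t ≡ 9 (mod 43), and since 11⁻¹ ≡ 4 (mod 43), t ≡ 36. Hence m ≡ 403 + 656·36 = 24019 (mod 28208).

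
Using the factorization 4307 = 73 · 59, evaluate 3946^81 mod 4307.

Mod 73: 3946 ≡ 4; by Fermat, exponent reduces to 81 mod 72 = 9; 4^9 ≡ 1 (mod 73).
Mod 59: 3946 ≡ 52; by Fermat, exponent reduces to 81 mod 58 = 23; 52^23 ≡ 39 (mod 59).
Combine by CRT: x ≡ 1 (mod 73), x ≡ 39 (mod 59) ⇒ x ≡ 2045 (mod 4307).

2045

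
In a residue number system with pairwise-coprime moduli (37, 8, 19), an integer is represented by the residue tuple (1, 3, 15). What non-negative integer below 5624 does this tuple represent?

5107

The moduli are pairwise coprime; N = 37·8·19 = 5624.
N/37 = 152; 152 ≡ 4 (mod 37); 4·28 ≡ 1, so inverse 28.
N/8 = 703; 703 ≡ 7 (mod 8); 7·7 ≡ 1, so inverse 7.
N/19 = 296; 296 ≡ 11 (mod 19); 11·7 ≡ 1, so inverse 7.
x ≡ 1·152·28 + 3·703·7 + 15·296·7 = 50099.
50099 mod 5624 = 5107.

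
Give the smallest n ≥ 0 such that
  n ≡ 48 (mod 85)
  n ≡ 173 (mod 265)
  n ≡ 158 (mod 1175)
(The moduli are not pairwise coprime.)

355008

gcd(85, 265) = 5 and 5 | (173 − 48), so the pair is consistent; merging gives n ≡ 3618 (mod 4505), where 4505 = lcm(85, 265).
gcd(4505, 1175) = 5 and 5 | (158 − 3618), so the pair is consistent; merging gives n ≡ 355008 (mod 1058675), where 1058675 = lcm(4505, 1175).
The solution is unique modulo lcm(85, 265, 1175) = 1058675.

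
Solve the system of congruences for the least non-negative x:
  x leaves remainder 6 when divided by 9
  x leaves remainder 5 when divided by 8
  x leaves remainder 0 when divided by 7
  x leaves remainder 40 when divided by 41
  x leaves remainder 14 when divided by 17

133413

The moduli are pairwise coprime; N = 9·8·7·41·17 = 351288.
N/9 = 39032; 39032 ≡ 8 (mod 9); 8·8 ≡ 1, so inverse 8.
N/8 = 43911; 43911 ≡ 7 (mod 8); 7·7 ≡ 1, so inverse 7.
N/7 = 50184; 50184 ≡ 1 (mod 7), inverse 1.
N/41 = 8568; 8568 ≡ 40 (mod 41); 40·40 ≡ 1, so inverse 40.
N/17 = 20664; 20664 ≡ 9 (mod 17); 9·2 ≡ 1, so inverse 2.
x ≡ 6·39032·8 + 5·43911·7 + 0·50184·1 + 40·8568·40 + 14·20664·2 = 17697813.
17697813 mod 351288 = 133413.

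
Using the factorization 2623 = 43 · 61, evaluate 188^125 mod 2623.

2271

Mod 43: 188 ≡ 16; by Fermat, exponent reduces to 125 mod 42 = 41; 16^41 ≡ 35 (mod 43).
Mod 61: 188 ≡ 5; by Fermat, exponent reduces to 125 mod 60 = 5; 5^5 ≡ 14 (mod 61).
Combine by CRT: x ≡ 35 (mod 43), x ≡ 14 (mod 61) ⇒ x ≡ 2271 (mod 2623).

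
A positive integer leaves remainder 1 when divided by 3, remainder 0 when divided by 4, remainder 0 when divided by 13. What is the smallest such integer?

The moduli are pairwise coprime; M = 3·4·13 = 156.
M/3 = 52; 52 ≡ 1 (mod 3), inverse 1.
M/4 = 39; 39 ≡ 3 (mod 4); 3·3 ≡ 1, so inverse 3.
M/13 = 12; 12 ≡ 12 (mod 13); 12·12 ≡ 1, so inverse 12.
N ≡ 1·52·1 + 0·39·3 + 0·12·12 = 52.
52 mod 156 = 52.

52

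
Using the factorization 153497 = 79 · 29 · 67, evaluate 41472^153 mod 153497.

46095

Mod 79: 41472 ≡ 76; by Fermat, exponent reduces to 153 mod 78 = 75; 76^75 ≡ 38 (mod 79).
Mod 29: 41472 ≡ 2; by Fermat, exponent reduces to 153 mod 28 = 13; 2^13 ≡ 14 (mod 29).
Mod 67: 41472 ≡ 66; by Fermat, exponent reduces to 153 mod 66 = 21; 66^21 ≡ 66 (mod 67).
Combine by CRT: x ≡ 38 (mod 79), x ≡ 14 (mod 29), x ≡ 66 (mod 67) ⇒ x ≡ 46095 (mod 153497).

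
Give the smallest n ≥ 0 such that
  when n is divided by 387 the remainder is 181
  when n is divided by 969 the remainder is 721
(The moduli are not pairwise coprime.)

gcd(387, 969) = 3 and 3 | (721 − 181), so the pair is consistent; merging gives n ≡ 26884 (mod 125001), where 125001 = lcm(387, 969).
The solution is unique modulo lcm(387, 969) = 125001.

26884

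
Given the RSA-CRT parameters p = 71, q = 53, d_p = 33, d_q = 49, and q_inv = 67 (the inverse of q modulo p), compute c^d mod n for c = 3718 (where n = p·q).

2011

m₁ = c^(d_p) mod p: c ≡ 26 (mod 71), and 26^33 mod 71 = 23.
m₂ = c^(d_q) mod q: c ≡ 8 (mod 53), and 8^49 mod 53 = 50.
h = q_inv·(m₁ − m₂) mod p = 67·(23 − 50) mod 71 = 37.
m = m₂ + h·q = 50 + 37·53 = 2011.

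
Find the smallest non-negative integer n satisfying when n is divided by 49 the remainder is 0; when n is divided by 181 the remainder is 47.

4753

From n ≡ 0 (mod 49) write n = 0 + 49t. Substituting into n ≡ 47 (mod 181) gives 49t ≡ 47 (mod 181), and since 49⁻¹ ≡ 133 (mod 181), t ≡ 97. Hence n ≡ 0 + 49·97 = 4753 (mod 8869).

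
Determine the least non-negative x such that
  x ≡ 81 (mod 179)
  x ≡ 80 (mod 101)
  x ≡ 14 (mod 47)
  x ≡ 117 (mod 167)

99962810

The moduli are pairwise coprime; N = 179·101·47·167 = 141902071.
N/179 = 792749; 792749 ≡ 137 (mod 179); 137·98 ≡ 1, so inverse 98.
N/101 = 1404971; 1404971 ≡ 61 (mod 101); 61·53 ≡ 1, so inverse 53.
N/47 = 3019193; 3019193 ≡ 7 (mod 47); 7·27 ≡ 1, so inverse 27.
N/167 = 849713; 849713 ≡ 17 (mod 167); 17·59 ≡ 1, so inverse 59.
x ≡ 81·792749·98 + 80·1404971·53 + 14·3019193·27 + 117·849713·59 = 19256742395.
19256742395 mod 141902071 = 99962810.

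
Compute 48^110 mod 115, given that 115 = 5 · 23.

24

Mod 5: 48 ≡ 3; by Fermat, exponent reduces to 110 mod 4 = 2; 3^2 ≡ 4 (mod 5).
Mod 23: 48 ≡ 2; since 22 | 110, by Fermat 2^110 ≡ 1 (mod 23).
Combine by CRT: x ≡ 4 (mod 5), x ≡ 1 (mod 23) ⇒ x ≡ 24 (mod 115).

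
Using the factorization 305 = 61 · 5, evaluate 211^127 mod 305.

206

Mod 61: 211 ≡ 28; by Fermat, exponent reduces to 127 mod 60 = 7; 28^7 ≡ 23 (mod 61).
Mod 5: 211 ≡ 1; by Fermat, exponent reduces to 127 mod 4 = 3; 1^3 ≡ 1 (mod 5).
Combine by CRT: x ≡ 23 (mod 61), x ≡ 1 (mod 5) ⇒ x ≡ 206 (mod 305).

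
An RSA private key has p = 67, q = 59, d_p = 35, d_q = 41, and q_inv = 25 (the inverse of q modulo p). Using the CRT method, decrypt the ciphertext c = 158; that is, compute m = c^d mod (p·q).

174

m₁ = c^(d_p) mod p: c ≡ 24 (mod 67), and 24^35 mod 67 = 40.
m₂ = c^(d_q) mod q: c ≡ 40 (mod 59), and 40^41 mod 59 = 56.
h = q_inv·(m₁ − m₂) mod p = 25·(40 − 56) mod 67 = 2.
m = m₂ + h·q = 56 + 2·59 = 174.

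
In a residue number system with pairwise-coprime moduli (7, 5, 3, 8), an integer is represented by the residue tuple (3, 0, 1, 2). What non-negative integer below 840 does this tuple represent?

The moduli are pairwise coprime; N = 7·5·3·8 = 840.
N/7 = 120; 120 ≡ 1 (mod 7), inverse 1.
N/5 = 168; 168 ≡ 3 (mod 5); 3·2 ≡ 1, so inverse 2.
N/3 = 280; 280 ≡ 1 (mod 3), inverse 1.
N/8 = 105; 105 ≡ 1 (mod 8), inverse 1.
x ≡ 3·120·1 + 0·168·2 + 1·280·1 + 2·105·1 = 850.
850 mod 840 = 10.

10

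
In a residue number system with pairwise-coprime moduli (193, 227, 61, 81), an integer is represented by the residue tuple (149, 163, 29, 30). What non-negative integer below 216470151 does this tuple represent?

77993958

The moduli are pairwise coprime; N = 193·227·61·81 = 216470151.
N/193 = 1121607; 1121607 ≡ 84 (mod 193); 84·108 ≡ 1, so inverse 108.
N/227 = 953613; 953613 ≡ 213 (mod 227); 213·81 ≡ 1, so inverse 81.
N/61 = 3548691; 3548691 ≡ 16 (mod 61); 16·42 ≡ 1, so inverse 42.
N/81 = 2672471; 2672471 ≡ 38 (mod 81); 38·32 ≡ 1, so inverse 32.
x ≡ 149·1121607·108 + 163·953613·81 + 29·3548691·42 + 30·2672471·32 = 37527330081.
37527330081 mod 216470151 = 77993958.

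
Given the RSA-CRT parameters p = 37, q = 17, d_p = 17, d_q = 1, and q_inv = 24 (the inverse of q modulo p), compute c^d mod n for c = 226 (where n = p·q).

m₁ = c^(d_p) mod p: c ≡ 4 (mod 37), and 4^17 mod 37 = 28.
m₂ = c^(d_q) mod q: c ≡ 5 (mod 17), and 5^1 mod 17 = 5.
h = q_inv·(m₁ − m₂) mod p = 24·(28 − 5) mod 37 = 34.
m = m₂ + h·q = 5 + 34·17 = 583.

583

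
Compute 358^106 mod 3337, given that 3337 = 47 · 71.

1352

Mod 47: 358 ≡ 29; by Fermat, exponent reduces to 106 mod 46 = 14; 29^14 ≡ 36 (mod 47).
Mod 71: 358 ≡ 3; by Fermat, exponent reduces to 106 mod 70 = 36; 3^36 ≡ 3 (mod 71).
Combine by CRT: x ≡ 36 (mod 47), x ≡ 3 (mod 71) ⇒ x ≡ 1352 (mod 3337).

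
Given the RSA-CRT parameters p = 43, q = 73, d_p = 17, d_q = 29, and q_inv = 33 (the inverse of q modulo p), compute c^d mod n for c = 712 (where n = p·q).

m₁ = c^(d_p) mod p: c ≡ 24 (mod 43), and 24^17 mod 43 = 25.
m₂ = c^(d_q) mod q: c ≡ 55 (mod 73), and 55^29 mod 73 = 32.
h = q_inv·(m₁ − m₂) mod p = 33·(25 − 32) mod 43 = 27.
m = m₂ + h·q = 32 + 27·73 = 2003.

2003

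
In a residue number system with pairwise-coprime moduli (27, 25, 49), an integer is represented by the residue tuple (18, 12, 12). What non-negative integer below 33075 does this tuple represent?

7362

From x ≡ 18 (mod 27) write x = 18 + 27t. Substituting into x ≡ 12 (mod 25) gives 27t ≡ 19 (mod 25), and since 2⁻¹ ≡ 13 (mod 25), t ≡ 22. Hence x ≡ 18 + 27·22 = 612 (mod 675).
From x ≡ 612 (mod 675) write x = 612 + 675t. Substituting into x ≡ 12 (mod 49) gives 675t ≡ 37 (mod 49), and since 38⁻¹ ≡ 40 (mod 49), t ≡ 10. Hence x ≡ 612 + 675·10 = 7362 (mod 33075).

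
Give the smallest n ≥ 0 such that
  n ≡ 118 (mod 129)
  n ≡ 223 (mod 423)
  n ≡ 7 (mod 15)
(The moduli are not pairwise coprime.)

gcd(129, 423) = 3 and 3 | (223 − 118), so the pair is consistent; merging gives n ≡ 6568 (mod 18189), where 18189 = lcm(129, 423).
gcd(18189, 15) = 3 and 3 | (7 − 6568), so the pair is consistent; merging gives n ≡ 24757 (mod 90945), where 90945 = lcm(18189, 15).
The solution is unique modulo lcm(129, 423, 15) = 90945.

24757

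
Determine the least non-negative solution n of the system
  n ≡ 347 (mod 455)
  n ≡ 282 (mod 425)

Combine the congruences pairwise.
gcd(455, 425) = 5 and 5 | (282 − 347), so the pair is consistent; merging gives n ≡ 5807 (mod 38675), where 38675 = lcm(455, 425).
The solution is unique modulo lcm(455, 425) = 38675.

5807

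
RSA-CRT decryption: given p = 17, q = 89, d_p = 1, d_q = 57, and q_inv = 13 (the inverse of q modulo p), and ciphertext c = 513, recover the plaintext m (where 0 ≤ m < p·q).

m₁ = c^(d_p) mod p: c ≡ 3 (mod 17), and 3^1 mod 17 = 3.
m₂ = c^(d_q) mod q: c ≡ 68 (mod 89), and 68^57 mod 89 = 47.
h = q_inv·(m₁ − m₂) mod p = 13·(3 − 47) mod 17 = 6.
m = m₂ + h·q = 47 + 6·89 = 581.

581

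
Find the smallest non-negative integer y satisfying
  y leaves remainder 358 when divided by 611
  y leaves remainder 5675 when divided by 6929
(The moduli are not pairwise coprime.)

gcd(611, 6929) = 13 and 13 | (5675 − 358), so the pair is consistent; merging gives y ≡ 296693 (mod 325663), where 325663 = lcm(611, 6929).
The solution is unique modulo lcm(611, 6929) = 325663.

296693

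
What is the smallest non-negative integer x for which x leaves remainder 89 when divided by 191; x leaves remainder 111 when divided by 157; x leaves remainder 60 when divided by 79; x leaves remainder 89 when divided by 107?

The moduli are pairwise coprime; N = 191·157·79·107 = 253480111.
N/191 = 1327121; 1327121 ≡ 53 (mod 191); 53·173 ≡ 1, so inverse 173.
N/157 = 1614523; 1614523 ≡ 92 (mod 157); 92·128 ≡ 1, so inverse 128.
N/79 = 3208609; 3208609 ≡ 24 (mod 79); 24·56 ≡ 1, so inverse 56.
N/107 = 2368973; 2368973 ≡ 100 (mod 107); 100·61 ≡ 1, so inverse 61.
x ≡ 89·1327121·173 + 111·1614523·128 + 60·3208609·56 + 89·2368973·61 = 67014905478.
67014905478 mod 253480111 = 96156174.

96156174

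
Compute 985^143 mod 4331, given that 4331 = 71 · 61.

Mod 71: 985 ≡ 62; by Fermat, exponent reduces to 143 mod 70 = 3; 62^3 ≡ 52 (mod 71).
Mod 61: 985 ≡ 9; by Fermat, exponent reduces to 143 mod 60 = 23; 9^23 ≡ 58 (mod 61).
Combine by CRT: x ≡ 52 (mod 71), x ≡ 58 (mod 61) ⇒ x ≡ 1827 (mod 4331).

1827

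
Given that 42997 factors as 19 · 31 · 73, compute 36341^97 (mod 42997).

21214

Mod 19: 36341 ≡ 13; by Fermat, exponent reduces to 97 mod 18 = 7; 13^7 ≡ 10 (mod 19).
Mod 31: 36341 ≡ 9; by Fermat, exponent reduces to 97 mod 30 = 7; 9^7 ≡ 10 (mod 31).
Mod 73: 36341 ≡ 60; by Fermat, exponent reduces to 97 mod 72 = 25; 60^25 ≡ 44 (mod 73).
Combine by CRT: x ≡ 10 (mod 19), x ≡ 10 (mod 31), x ≡ 44 (mod 73) ⇒ x ≡ 21214 (mod 42997).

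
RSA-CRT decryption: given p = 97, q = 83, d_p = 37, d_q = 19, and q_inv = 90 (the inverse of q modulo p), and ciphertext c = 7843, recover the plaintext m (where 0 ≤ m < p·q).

1725

m₁ = c^(d_p) mod p: c ≡ 83 (mod 97), and 83^37 mod 97 = 76.
m₂ = c^(d_q) mod q: c ≡ 41 (mod 83), and 41^19 mod 83 = 65.
h = q_inv·(m₁ − m₂) mod p = 90·(76 − 65) mod 97 = 20.
m = m₂ + h·q = 65 + 20·83 = 1725.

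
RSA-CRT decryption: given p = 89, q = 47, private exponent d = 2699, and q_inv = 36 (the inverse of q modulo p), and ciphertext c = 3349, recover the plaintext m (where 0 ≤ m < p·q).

d_p = d mod (p−1) = 2699 mod 88 = 59; d_q = d mod (q−1) = 31.
m₁ = c^(d_p) mod p: c ≡ 56 (mod 89), and 56^59 mod 89 = 59.
m₂ = c^(d_q) mod q: c ≡ 12 (mod 47), and 12^31 mod 47 = 34.
h = q_inv·(m₁ − m₂) mod p = 36·(59 − 34) mod 89 = 10.
m = m₂ + h·q = 34 + 10·47 = 504.

504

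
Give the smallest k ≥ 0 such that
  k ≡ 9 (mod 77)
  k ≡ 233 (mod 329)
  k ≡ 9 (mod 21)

gcd(77, 329) = 7 and 7 | (233 − 9), so the pair is consistent; merging gives k ≡ 1549 (mod 3619), where 3619 = lcm(77, 329).
gcd(3619, 21) = 7 and 7 | (9 − 1549), so the pair is consistent; merging gives k ≡ 8787 (mod 10857), where 10857 = lcm(3619, 21).
The solution is unique modulo lcm(77, 329, 21) = 10857.

8787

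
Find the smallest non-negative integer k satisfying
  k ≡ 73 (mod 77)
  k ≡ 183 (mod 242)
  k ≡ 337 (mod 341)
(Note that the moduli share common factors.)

21479

Combine the congruences pairwise.
gcd(77, 242) = 11 and 11 | (183 − 73), so the pair is consistent; merging gives k ≡ 1151 (mod 1694), where 1694 = lcm(77, 242).
gcd(1694, 341) = 11 and 11 | (337 − 1151), so the pair is consistent; merging gives k ≡ 21479 (mod 52514), where 52514 = lcm(1694, 341).
The solution is unique modulo lcm(77, 242, 341) = 52514.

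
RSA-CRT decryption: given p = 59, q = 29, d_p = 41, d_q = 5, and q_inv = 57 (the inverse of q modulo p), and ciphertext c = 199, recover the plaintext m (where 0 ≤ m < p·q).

m₁ = c^(d_p) mod p: c ≡ 22 (mod 59), and 22^41 mod 59 = 53.
m₂ = c^(d_q) mod q: c ≡ 25 (mod 29), and 25^5 mod 29 = 20.
h = q_inv·(m₁ − m₂) mod p = 57·(53 − 20) mod 59 = 52.
m = m₂ + h·q = 20 + 52·29 = 1528.

1528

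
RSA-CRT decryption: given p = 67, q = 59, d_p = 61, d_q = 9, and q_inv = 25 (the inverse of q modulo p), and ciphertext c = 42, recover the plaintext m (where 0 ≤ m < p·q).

742

m₁ = c^(d_p) mod p: c ≡ 42 (mod 67), and 42^61 mod 67 = 5.
m₂ = c^(d_q) mod q: c ≡ 42 (mod 59), and 42^9 mod 59 = 34.
h = q_inv·(m₁ − m₂) mod p = 25·(5 − 34) mod 67 = 12.
m = m₂ + h·q = 34 + 12·59 = 742.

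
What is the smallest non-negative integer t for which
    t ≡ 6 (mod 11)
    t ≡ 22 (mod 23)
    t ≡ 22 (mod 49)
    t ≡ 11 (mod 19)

122865

The moduli are pairwise coprime; N = 11·23·49·19 = 235543.
N/11 = 21413; 21413 ≡ 7 (mod 11); 7·8 ≡ 1, so inverse 8.
N/23 = 10241; 10241 ≡ 6 (mod 23); 6·4 ≡ 1, so inverse 4.
N/49 = 4807; 4807 ≡ 5 (mod 49); 5·10 ≡ 1, so inverse 10.
N/19 = 12397; 12397 ≡ 9 (mod 19); 9·17 ≡ 1, so inverse 17.
t ≡ 6·21413·8 + 22·10241·4 + 22·4807·10 + 11·12397·17 = 5304811.
5304811 mod 235543 = 122865.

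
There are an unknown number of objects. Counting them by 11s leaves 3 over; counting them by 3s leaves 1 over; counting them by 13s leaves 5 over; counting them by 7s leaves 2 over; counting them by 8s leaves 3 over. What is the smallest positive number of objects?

Combine the congruences pairwise.
From N ≡ 3 (mod 11) write N = 3 + 11t. Substituting into N ≡ 1 (mod 3) gives 11t ≡ 1 (mod 3), and since 2⁻¹ ≡ 2 (mod 3), t ≡ 2. Hence N ≡ 3 + 11·2 = 25 (mod 33).
From N ≡ 25 (mod 33) write N = 25 + 33t. Substituting into N ≡ 5 (mod 13) gives 33t ≡ 6 (mod 13), and since 7⁻¹ ≡ 2 (mod 13), t ≡ 12. Hence N ≡ 25 + 33·12 = 421 (mod 429).
From N ≡ 421 (mod 429) write N = 421 + 429t. Substituting into N ≡ 2 (mod 7) gives 429t ≡ 1 (mod 7), and since 2⁻¹ ≡ 4 (mod 7), t ≡ 4. Hence N ≡ 421 + 429·4 = 2137 (mod 3003).
From N ≡ 2137 (mod 3003) write N = 2137 + 3003t. Substituting into N ≡ 3 (mod 8) gives 3003t ≡ 2 (mod 8), and since 3⁻¹ ≡ 3 (mod 8), t ≡ 6. Hence N ≡ 2137 + 3003·6 = 20155 (mod 24024).

20155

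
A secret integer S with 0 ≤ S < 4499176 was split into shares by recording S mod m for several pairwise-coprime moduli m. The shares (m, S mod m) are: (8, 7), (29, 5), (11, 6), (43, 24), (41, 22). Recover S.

913215

The moduli are pairwise coprime; N = 8·29·11·43·41 = 4499176.
N/8 = 562397; 562397 ≡ 5 (mod 8); 5·5 ≡ 1, so inverse 5.
N/29 = 155144; 155144 ≡ 23 (mod 29); 23·24 ≡ 1, so inverse 24.
N/11 = 409016; 409016 ≡ 3 (mod 11); 3·4 ≡ 1, so inverse 4.
N/43 = 104632; 104632 ≡ 13 (mod 43); 13·10 ≡ 1, so inverse 10.
N/41 = 109736; 109736 ≡ 20 (mod 41); 20·39 ≡ 1, so inverse 39.
S ≡ 7·562397·5 + 5·155144·24 + 6·409016·4 + 24·104632·10 + 22·109736·39 = 167382727.
167382727 mod 4499176 = 913215.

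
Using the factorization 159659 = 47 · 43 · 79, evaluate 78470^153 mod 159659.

Mod 47: 78470 ≡ 27; by Fermat, exponent reduces to 153 mod 46 = 15; 27^15 ≡ 16 (mod 47).
Mod 43: 78470 ≡ 38; by Fermat, exponent reduces to 153 mod 42 = 27; 38^27 ≡ 16 (mod 43).
Mod 79: 78470 ≡ 23; by Fermat, exponent reduces to 153 mod 78 = 75; 23^75 ≡ 1 (mod 79).
Combine by CRT: x ≡ 16 (mod 47), x ≡ 16 (mod 43), x ≡ 1 (mod 79) ⇒ x ≡ 44478 (mod 159659).

44478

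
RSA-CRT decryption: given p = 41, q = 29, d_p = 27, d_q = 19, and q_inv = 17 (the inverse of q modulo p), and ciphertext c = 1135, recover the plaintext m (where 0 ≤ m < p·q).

m₁ = c^(d_p) mod p: c ≡ 28 (mod 41), and 28^27 mod 41 = 26.
m₂ = c^(d_q) mod q: c ≡ 4 (mod 29), and 4^19 mod 29 = 9.
h = q_inv·(m₁ − m₂) mod p = 17·(26 − 9) mod 41 = 2.
m = m₂ + h·q = 9 + 2·29 = 67.

67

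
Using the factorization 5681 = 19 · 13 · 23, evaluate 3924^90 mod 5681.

1806

Mod 19: 3924 ≡ 10; since 18 | 90, by Fermat 10^90 ≡ 1 (mod 19).
Mod 13: 3924 ≡ 11; by Fermat, exponent reduces to 90 mod 12 = 6; 11^6 ≡ 12 (mod 13).
Mod 23: 3924 ≡ 14; by Fermat, exponent reduces to 90 mod 22 = 2; 14^2 ≡ 12 (mod 23).
Combine by CRT: x ≡ 1 (mod 19), x ≡ 12 (mod 13), x ≡ 12 (mod 23) ⇒ x ≡ 1806 (mod 5681).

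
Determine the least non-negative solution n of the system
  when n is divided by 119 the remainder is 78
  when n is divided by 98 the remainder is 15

Combine the congruences pairwise.
gcd(119, 98) = 7 and 7 | (15 − 78), so the pair is consistent; merging gives n ≡ 1387 (mod 1666), where 1666 = lcm(119, 98).
The solution is unique modulo lcm(119, 98) = 1666.

1387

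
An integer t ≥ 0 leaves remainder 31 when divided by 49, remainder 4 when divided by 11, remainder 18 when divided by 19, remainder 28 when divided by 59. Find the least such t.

90534

From t ≡ 31 (mod 49) write t = 31 + 49s. Substituting into t ≡ 4 (mod 11) gives 49s ≡ 6 (mod 11), and since 5⁻¹ ≡ 9 (mod 11), s ≡ 10. Hence t ≡ 31 + 49·10 = 521 (mod 539).
From t ≡ 521 (mod 539) write t = 521 + 539s. Substituting into t ≡ 18 (mod 19) gives 539s ≡ 10 (mod 19), and since 7⁻¹ ≡ 11 (mod 19), s ≡ 15. Hence t ≡ 521 + 539·15 = 8606 (mod 10241).
From t ≡ 8606 (mod 10241) write t = 8606 + 10241s. Substituting into t ≡ 28 (mod 59) gives 10241s ≡ 36 (mod 59), and since 34⁻¹ ≡ 33 (mod 59), s ≡ 8. Hence t ≡ 8606 + 10241·8 = 90534 (mod 604219).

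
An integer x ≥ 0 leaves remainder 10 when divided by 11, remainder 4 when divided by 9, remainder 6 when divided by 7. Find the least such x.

From x ≡ 10 (mod 11) write x = 10 + 11t. Substituting into x ≡ 4 (mod 9) gives 11t ≡ 3 (mod 9), and since 2⁻¹ ≡ 5 (mod 9), t ≡ 6. Hence x ≡ 10 + 11·6 = 76 (mod 99).
From x ≡ 76 (mod 99) write x = 76 + 99t. Substituting into x ≡ 6 (mod 7) gives 99t ≡ 0 (mod 7), and since 1⁻¹ ≡ 1 (mod 7), t ≡ 0. Hence x ≡ 76 + 99·0 = 76 (mod 693).

76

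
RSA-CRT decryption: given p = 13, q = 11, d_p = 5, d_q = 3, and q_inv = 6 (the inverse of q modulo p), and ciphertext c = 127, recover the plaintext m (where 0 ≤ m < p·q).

m₁ = c^(d_p) mod p: c ≡ 10 (mod 13), and 10^5 mod 13 = 4.
m₂ = c^(d_q) mod q: c ≡ 6 (mod 11), and 6^3 mod 11 = 7.
h = q_inv·(m₁ − m₂) mod p = 6·(4 − 7) mod 13 = 8.
m = m₂ + h·q = 7 + 8·11 = 95.

95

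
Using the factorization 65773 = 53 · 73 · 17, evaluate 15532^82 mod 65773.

Mod 53: 15532 ≡ 3; by Fermat, exponent reduces to 82 mod 52 = 30; 3^30 ≡ 25 (mod 53).
Mod 73: 15532 ≡ 56; by Fermat, exponent reduces to 82 mod 72 = 10; 56^10 ≡ 49 (mod 73).
Mod 17: 15532 ≡ 11; by Fermat, exponent reduces to 82 mod 16 = 2; 11^2 ≡ 2 (mod 17).
Combine by CRT: x ≡ 25 (mod 53), x ≡ 49 (mod 73), x ≡ 2 (mod 17) ⇒ x ≡ 16985 (mod 65773).

16985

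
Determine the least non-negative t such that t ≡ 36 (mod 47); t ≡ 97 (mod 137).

3796

Combine the congruences pairwise.
From t ≡ 36 (mod 47) write t = 36 + 47s. Substituting into t ≡ 97 (mod 137) gives 47s ≡ 61 (mod 137), and since 47⁻¹ ≡ 35 (mod 137), s ≡ 80. Hence t ≡ 36 + 47·80 = 3796 (mod 6439).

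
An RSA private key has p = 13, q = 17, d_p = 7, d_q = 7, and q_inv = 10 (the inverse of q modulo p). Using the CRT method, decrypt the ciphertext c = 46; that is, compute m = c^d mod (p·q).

m₁ = c^(d_p) mod p: c ≡ 7 (mod 13), and 7^7 mod 13 = 6.
m₂ = c^(d_q) mod q: c ≡ 12 (mod 17), and 12^7 mod 17 = 7.
h = q_inv·(m₁ − m₂) mod p = 10·(6 − 7) mod 13 = 3.
m = m₂ + h·q = 7 + 3·17 = 58.

58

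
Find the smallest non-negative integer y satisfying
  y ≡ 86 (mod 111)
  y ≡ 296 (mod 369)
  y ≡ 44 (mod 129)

132398

gcd(111, 369) = 3 and 3 | (296 − 86), so the pair is consistent; merging gives y ≡ 9521 (mod 13653), where 13653 = lcm(111, 369).
gcd(13653, 129) = 3 and 3 | (44 − 9521), so the pair is consistent; merging gives y ≡ 132398 (mod 587079), where 587079 = lcm(13653, 129).
The solution is unique modulo lcm(111, 369, 129) = 587079.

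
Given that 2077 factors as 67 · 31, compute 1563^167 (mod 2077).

1288

Mod 67: 1563 ≡ 22; by Fermat, exponent reduces to 167 mod 66 = 35; 22^35 ≡ 15 (mod 67).
Mod 31: 1563 ≡ 13; by Fermat, exponent reduces to 167 mod 30 = 17; 13^17 ≡ 17 (mod 31).
Combine by CRT: x ≡ 15 (mod 67), x ≡ 17 (mod 31) ⇒ x ≡ 1288 (mod 2077).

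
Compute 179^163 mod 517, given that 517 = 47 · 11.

60

Mod 47: 179 ≡ 38; by Fermat, exponent reduces to 163 mod 46 = 25; 38^25 ≡ 13 (mod 47).
Mod 11: 179 ≡ 3; by Fermat, exponent reduces to 163 mod 10 = 3; 3^3 ≡ 5 (mod 11).
Combine by CRT: x ≡ 13 (mod 47), x ≡ 5 (mod 11) ⇒ x ≡ 60 (mod 517).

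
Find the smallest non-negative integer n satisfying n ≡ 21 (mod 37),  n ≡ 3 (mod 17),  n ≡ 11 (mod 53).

From n ≡ 21 (mod 37) write n = 21 + 37t. Substituting into n ≡ 3 (mod 17) gives 37t ≡ 16 (mod 17), and since 3⁻¹ ≡ 6 (mod 17), t ≡ 11. Hence n ≡ 21 + 37·11 = 428 (mod 629).
From n ≡ 428 (mod 629) write n = 428 + 629t. Substituting into n ≡ 11 (mod 53) gives 629t ≡ 7 (mod 53), and since 46⁻¹ ≡ 15 (mod 53), t ≡ 52. Hence n ≡ 428 + 629·52 = 33136 (mod 33337).

33136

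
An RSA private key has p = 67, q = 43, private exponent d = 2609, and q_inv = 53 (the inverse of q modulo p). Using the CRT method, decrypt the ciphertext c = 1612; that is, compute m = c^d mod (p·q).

1423

d_p = d mod (p−1) = 2609 mod 66 = 35; d_q = d mod (q−1) = 5.
m₁ = c^(d_p) mod p: c ≡ 4 (mod 67), and 4^35 mod 67 = 16.
m₂ = c^(d_q) mod q: c ≡ 21 (mod 43), and 21^5 mod 43 = 4.
h = q_inv·(m₁ − m₂) mod p = 53·(16 − 4) mod 67 = 33.
m = m₂ + h·q = 4 + 33·43 = 1423.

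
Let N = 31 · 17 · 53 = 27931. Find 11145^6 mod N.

Mod 31: 11145 ≡ 16; 16^6 ≡ 16 (mod 31).
Mod 17: 11145 ≡ 10; 10^6 ≡ 9 (mod 17).
Mod 53: 11145 ≡ 15; 15^6 ≡ 24 (mod 53).
Combine by CRT: x ≡ 16 (mod 31), x ≡ 9 (mod 17), x ≡ 24 (mod 53) ⇒ x ≡ 14493 (mod 27931).

14493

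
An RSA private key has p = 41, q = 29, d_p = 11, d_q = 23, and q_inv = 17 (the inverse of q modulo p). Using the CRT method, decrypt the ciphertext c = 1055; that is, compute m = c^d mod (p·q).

m₁ = c^(d_p) mod p: c ≡ 30 (mod 41), and 30^11 mod 41 = 24.
m₂ = c^(d_q) mod q: c ≡ 11 (mod 29), and 11^23 mod 29 = 27.
h = q_inv·(m₁ − m₂) mod p = 17·(24 − 27) mod 41 = 31.
m = m₂ + h·q = 27 + 31·29 = 926.

926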